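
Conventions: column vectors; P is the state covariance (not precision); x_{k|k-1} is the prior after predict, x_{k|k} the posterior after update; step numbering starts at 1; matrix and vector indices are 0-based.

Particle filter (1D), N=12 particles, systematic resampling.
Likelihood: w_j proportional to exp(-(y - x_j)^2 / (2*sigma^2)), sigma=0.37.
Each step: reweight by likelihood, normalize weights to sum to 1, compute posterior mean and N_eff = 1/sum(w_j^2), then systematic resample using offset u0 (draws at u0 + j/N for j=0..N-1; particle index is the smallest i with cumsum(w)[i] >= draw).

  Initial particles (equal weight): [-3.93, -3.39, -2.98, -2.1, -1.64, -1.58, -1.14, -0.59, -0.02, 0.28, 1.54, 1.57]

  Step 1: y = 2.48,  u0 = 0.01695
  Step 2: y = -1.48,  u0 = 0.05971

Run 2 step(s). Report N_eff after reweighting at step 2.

N_eff = 10.8803

step 1: w=[0.0000, 0.0000, 0.0000, 0.0000, 0.0000, 0.0000, 0.0000, 0.0000, 0.0000, 0.0000, 0.4495, 0.5505]  mean=1.5565  Neff=1.9798  idx=[10, 10, 10, 10, 10, 10, 11, 11, 11, 11, 11, 11]
step 2: w=[0.1101, 0.1101, 0.1101, 0.1101, 0.1101, 0.1101, 0.0566, 0.0566, 0.0566, 0.0566, 0.0566, 0.0566]  mean=1.5502  Neff=10.8803  idx=[0, 1, 2, 2, 3, 4, 5, 5, 7, 8, 10, 11]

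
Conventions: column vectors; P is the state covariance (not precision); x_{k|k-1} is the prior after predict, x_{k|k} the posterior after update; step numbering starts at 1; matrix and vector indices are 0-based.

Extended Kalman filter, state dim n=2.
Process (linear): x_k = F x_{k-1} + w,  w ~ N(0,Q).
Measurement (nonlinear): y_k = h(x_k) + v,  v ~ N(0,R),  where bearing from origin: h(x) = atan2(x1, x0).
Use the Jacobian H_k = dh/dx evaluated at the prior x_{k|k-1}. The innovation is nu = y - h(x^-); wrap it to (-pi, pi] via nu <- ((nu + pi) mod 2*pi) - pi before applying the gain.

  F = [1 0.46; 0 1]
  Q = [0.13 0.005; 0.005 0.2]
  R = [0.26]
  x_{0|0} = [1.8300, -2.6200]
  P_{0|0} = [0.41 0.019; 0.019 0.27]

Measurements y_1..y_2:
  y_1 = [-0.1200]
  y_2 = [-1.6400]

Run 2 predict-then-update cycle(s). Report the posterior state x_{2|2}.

step 1: x^-=[0.6248, -2.6200]  P^-=[0.6146 0.1482; 0.1482 0.4700]  H_jac=[0.3611 0.0861]  S=[0.3529]  K=[0.6652; 0.2664]  nu=[1.2167]  x^+=[1.4341, -2.2959]  P^+=[0.4585 0.0857; 0.0857 0.4450]
step 2: x^-=[0.3780, -2.2959]  P^-=[0.7614 0.2954; 0.2954 0.6450]  H_jac=[0.4241 0.0698]  S=[0.4176]  K=[0.8227; 0.4078]  nu=[-0.2324]  x^+=[0.1868, -2.3907]  P^+=[0.4788 0.1553; 0.1553 0.5755]

x_post = [0.1868, -2.3907]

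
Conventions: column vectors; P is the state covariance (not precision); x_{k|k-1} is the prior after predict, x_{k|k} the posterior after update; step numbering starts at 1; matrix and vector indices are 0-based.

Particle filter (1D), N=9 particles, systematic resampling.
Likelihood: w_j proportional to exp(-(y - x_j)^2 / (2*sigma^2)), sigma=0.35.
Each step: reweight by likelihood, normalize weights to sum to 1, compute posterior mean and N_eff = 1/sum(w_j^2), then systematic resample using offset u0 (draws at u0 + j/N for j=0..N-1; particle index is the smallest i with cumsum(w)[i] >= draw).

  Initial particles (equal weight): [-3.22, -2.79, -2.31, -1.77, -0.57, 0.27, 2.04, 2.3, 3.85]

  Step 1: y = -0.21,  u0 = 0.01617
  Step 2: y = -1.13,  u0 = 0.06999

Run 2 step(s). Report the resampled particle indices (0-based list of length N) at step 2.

step 1: w=[0.0000, 0.0000, 0.0000, 0.0000, 0.6014, 0.3985, 0.0000, 0.0000, 0.0000]  mean=-0.2353  Neff=1.9211  idx=[4, 4, 4, 4, 4, 4, 5, 5, 5]
step 2: w=[0.1666, 0.1666, 0.1666, 0.1666, 0.1666, 0.1666, 0.0002, 0.0002, 0.0002]  mean=-0.5695  Neff=6.0072  idx=[0, 1, 1, 2, 3, 3, 4, 5, 5]

resampled_idx = [0, 1, 1, 2, 3, 3, 4, 5, 5]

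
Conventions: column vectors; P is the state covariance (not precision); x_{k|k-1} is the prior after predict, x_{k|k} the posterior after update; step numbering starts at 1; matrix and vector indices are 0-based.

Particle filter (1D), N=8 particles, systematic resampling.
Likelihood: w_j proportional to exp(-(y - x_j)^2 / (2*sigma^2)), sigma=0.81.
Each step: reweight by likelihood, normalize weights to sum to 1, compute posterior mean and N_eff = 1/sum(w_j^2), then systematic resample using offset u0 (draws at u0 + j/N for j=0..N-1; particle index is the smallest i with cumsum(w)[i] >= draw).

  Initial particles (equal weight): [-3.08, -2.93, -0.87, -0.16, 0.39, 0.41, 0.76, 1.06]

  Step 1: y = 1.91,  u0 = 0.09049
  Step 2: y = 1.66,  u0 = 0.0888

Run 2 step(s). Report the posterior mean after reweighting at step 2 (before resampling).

step 1: w=[0.0000, 0.0000, 0.0021, 0.0286, 0.1288, 0.1349, 0.2735, 0.4321]  mean=0.7650  Neff=3.3657  idx=[4, 5, 6, 6, 7, 7, 7, 7]
step 2: w=[0.0620, 0.0645, 0.1144, 0.1144, 0.1612, 0.1612, 0.1612, 0.1612]  mean=0.9079  Neff=7.2416  idx=[1, 2, 3, 4, 5, 6, 6, 7]

post_mean = 0.9079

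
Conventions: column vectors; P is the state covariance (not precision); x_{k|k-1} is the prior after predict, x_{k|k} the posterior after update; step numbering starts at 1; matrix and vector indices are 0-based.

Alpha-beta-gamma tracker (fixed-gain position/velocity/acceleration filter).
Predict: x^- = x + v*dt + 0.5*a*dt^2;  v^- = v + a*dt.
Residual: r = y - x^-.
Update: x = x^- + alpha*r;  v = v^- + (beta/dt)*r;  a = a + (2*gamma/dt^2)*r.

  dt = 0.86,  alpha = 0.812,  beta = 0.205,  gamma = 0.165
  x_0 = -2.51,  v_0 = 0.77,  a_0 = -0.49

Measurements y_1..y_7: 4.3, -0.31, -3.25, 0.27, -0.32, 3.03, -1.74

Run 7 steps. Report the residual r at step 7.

resid = -2.7692

step 1: x_pred=-2.0290  r=6.3290  x^+=3.1101  v^+=1.8573  a^+=2.3339
step 2: x_pred=5.5705  r=-5.8805  x^+=0.7955  v^+=2.4627  a^+=-0.2899
step 3: x_pred=2.8062  r=-6.0562  x^+=-2.1114  v^+=0.7698  a^+=-2.9921
step 4: x_pred=-2.5559  r=2.8259  x^+=-0.2613  v^+=-1.1298  a^+=-1.7312
step 5: x_pred=-1.8731  r=1.5531  x^+=-0.6120  v^+=-2.2484  a^+=-1.0382
step 6: x_pred=-2.9296  r=5.9596  x^+=1.9096  v^+=-1.7207  a^+=1.6209
step 7: x_pred=1.0292  r=-2.7692  x^+=-1.2194  v^+=-0.9869  a^+=0.3853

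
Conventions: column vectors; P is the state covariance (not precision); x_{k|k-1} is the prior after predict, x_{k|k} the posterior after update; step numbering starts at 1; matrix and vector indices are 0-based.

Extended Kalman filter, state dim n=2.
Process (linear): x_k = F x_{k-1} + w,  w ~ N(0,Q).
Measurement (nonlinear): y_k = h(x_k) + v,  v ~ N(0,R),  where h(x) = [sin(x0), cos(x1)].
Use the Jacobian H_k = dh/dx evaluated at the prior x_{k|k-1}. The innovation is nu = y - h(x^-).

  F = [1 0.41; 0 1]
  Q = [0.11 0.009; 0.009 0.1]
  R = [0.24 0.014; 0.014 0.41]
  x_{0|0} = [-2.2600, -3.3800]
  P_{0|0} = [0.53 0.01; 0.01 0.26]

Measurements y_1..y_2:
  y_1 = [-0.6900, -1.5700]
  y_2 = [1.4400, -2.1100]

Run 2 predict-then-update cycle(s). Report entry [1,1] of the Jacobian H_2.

step 1: x^-=[-3.6458, -3.3800]  P^-=[0.6919 0.1256; 0.1256 0.3600]  H_jac=[-0.8756 0.0000; 0.0000 -0.2362]  S=[0.7704 0.0400; 0.0400 0.4301]  K=[-0.7865 0.0041; -0.1331 -0.1853]  nu=[-1.1731, -0.5983]  x^+=[-2.7256, -3.1130]  P^+=[0.2155 0.0395; 0.0395 0.3296]
step 2: x^-=[-4.0019, -3.1130]  P^-=[0.4133 0.1836; 0.1836 0.4296]  H_jac=[-0.6522 0.0000; 0.0000 0.0286]  S=[0.4158 0.0106; 0.0106 0.4104]  K=[-0.6490 0.0295; -0.2889 0.0374]  nu=[0.6820, -1.1104]  x^+=[-4.4773, -3.3515]  P^+=[0.2382 0.1055; 0.1055 0.3945]

H_jac[1,1] = 0.0286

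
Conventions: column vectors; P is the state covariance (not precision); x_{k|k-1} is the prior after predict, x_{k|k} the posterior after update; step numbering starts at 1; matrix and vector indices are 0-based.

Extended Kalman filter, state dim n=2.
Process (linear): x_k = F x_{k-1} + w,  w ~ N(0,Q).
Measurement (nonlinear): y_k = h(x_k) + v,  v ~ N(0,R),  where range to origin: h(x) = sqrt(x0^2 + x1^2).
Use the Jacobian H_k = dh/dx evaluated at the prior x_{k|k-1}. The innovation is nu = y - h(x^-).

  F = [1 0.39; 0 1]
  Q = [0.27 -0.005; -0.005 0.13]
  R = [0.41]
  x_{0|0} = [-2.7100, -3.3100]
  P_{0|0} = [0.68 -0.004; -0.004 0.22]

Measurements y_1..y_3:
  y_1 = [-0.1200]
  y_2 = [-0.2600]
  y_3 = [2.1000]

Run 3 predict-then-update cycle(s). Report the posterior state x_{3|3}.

x_post = [-0.9855, -1.3553]

step 1: x^-=[-4.0009, -3.3100]  P^-=[0.9803 0.0768; 0.0768 0.3500]  H_jac=[-0.7705 -0.6374]  S=[1.2097]  K=[-0.6649; -0.2334]  nu=[-5.3126]  x^+=[-0.4685, -2.0703]  P^+=[0.4456 -0.1109; -0.1109 0.2841]
step 2: x^-=[-1.2759, -2.0703]  P^-=[0.6723 -0.0051; -0.0051 0.4141]  H_jac=[-0.5247 -0.8513]  S=[0.8907]  K=[-0.3912; -0.3928]  nu=[-2.6919]  x^+=[-0.2229, -1.0128]  P^+=[0.5360 -0.1419; -0.1419 0.2767]
step 3: x^-=[-0.6179, -1.0128]  P^-=[0.7374 -0.0390; -0.0390 0.4067]  H_jac=[-0.5208 -0.8537]  S=[0.8717]  K=[-0.4024; -0.3749]  nu=[0.9136]  x^+=[-0.9855, -1.3553]  P^+=[0.5962 -0.1705; -0.1705 0.2841]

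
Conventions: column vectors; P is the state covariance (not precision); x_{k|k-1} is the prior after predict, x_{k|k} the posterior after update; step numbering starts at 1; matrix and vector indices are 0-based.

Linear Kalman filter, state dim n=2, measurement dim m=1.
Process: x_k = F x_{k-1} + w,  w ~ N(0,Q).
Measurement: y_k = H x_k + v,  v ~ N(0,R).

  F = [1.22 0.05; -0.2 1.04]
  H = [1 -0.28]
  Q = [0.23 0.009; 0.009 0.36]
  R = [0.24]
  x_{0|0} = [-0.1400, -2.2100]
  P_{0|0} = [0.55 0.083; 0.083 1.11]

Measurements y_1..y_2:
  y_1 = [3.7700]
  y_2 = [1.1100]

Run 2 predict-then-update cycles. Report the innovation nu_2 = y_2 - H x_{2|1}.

innov = [-2.5789]

step 1: x^-=[-0.2813, -2.2704]  P^-=[1.0615 0.0370; 0.0370 1.5480]  S=[1.4022]  K=[0.7497; -0.2827]  nu=[3.4156]  x^+=[2.2793, -3.2361]  P^+=[0.2735 0.3342; 0.3342 1.4360]
step 2: x^-=[2.6189, -3.8214]  P^-=[0.6814 0.4376; 0.4376 1.7850]  S=[0.8163]  K=[0.6847; -0.0762]  nu=[-2.5789]  x^+=[0.8532, -3.6250]  P^+=[0.2988 0.4802; 0.4802 1.7803]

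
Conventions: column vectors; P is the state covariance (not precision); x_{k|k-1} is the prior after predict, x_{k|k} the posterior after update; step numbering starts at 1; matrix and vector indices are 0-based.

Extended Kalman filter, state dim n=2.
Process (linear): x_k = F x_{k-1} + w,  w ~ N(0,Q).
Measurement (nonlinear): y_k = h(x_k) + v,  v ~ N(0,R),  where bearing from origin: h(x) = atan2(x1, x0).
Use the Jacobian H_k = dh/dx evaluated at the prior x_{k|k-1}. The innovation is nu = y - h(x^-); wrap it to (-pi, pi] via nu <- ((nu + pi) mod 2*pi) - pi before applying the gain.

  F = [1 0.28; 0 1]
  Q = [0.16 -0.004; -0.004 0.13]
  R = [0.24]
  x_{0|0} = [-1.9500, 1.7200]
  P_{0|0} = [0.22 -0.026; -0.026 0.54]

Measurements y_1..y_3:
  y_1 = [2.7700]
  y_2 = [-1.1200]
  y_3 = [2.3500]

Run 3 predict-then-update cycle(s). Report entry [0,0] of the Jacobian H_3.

H_jac[0,0] = 0.0469

step 1: x^-=[-1.4684, 1.7200]  P^-=[0.4078 0.1212; 0.1212 0.6700]  H_jac=[-0.3363 -0.2871]  S=[0.3647]  K=[-0.4714; -0.6391]  nu=[0.4926]  x^+=[-1.7006, 1.4052]  P^+=[0.3267 0.0113; 0.0113 0.5210]
step 2: x^-=[-1.3071, 1.4052]  P^-=[0.5339 0.1532; 0.1532 0.6510]  H_jac=[-0.3815 -0.3549]  S=[0.4412]  K=[-0.5849; -0.6561]  nu=[2.8431]  x^+=[-2.9702, -0.4603]  P^+=[0.3830 -0.0161; -0.0161 0.4611]
step 3: x^-=[-3.0991, -0.4603]  P^-=[0.5701 0.1090; 0.1090 0.5911]  H_jac=[0.0469 -0.3157]  S=[0.2969]  K=[-0.0258; -0.6112]  nu=[-0.9390]  x^+=[-3.0748, 0.1137]  P^+=[0.5699 0.1043; 0.1043 0.4801]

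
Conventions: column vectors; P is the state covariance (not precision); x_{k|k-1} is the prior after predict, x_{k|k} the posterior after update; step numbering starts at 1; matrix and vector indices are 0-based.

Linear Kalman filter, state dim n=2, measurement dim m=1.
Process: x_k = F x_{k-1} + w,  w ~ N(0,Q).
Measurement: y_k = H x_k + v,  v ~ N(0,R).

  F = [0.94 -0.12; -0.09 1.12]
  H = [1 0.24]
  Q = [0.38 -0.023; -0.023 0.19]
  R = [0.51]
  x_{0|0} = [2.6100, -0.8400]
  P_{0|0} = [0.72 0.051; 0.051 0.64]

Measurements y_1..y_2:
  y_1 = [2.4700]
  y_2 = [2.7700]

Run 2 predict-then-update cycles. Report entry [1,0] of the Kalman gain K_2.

step 1: x^-=[2.5542, -1.1757]  P^-=[1.0139 -0.1157; -0.1157 0.9884]  S=[1.5253]  K=[0.6465; 0.0797]  nu=[0.1980]  x^+=[2.6822, -1.1599]  P^+=[0.3763 -0.1943; -0.1943 0.9787]
step 2: x^-=[2.6605, -1.5405]  P^-=[0.7705 -0.3930; -0.3930 1.4599]  S=[1.1759]  K=[0.5750; -0.0362]  nu=[0.4793]  x^+=[2.9360, -1.5579]  P^+=[0.3817 -0.3685; -0.3685 1.4583]

K[1,0] = -0.0362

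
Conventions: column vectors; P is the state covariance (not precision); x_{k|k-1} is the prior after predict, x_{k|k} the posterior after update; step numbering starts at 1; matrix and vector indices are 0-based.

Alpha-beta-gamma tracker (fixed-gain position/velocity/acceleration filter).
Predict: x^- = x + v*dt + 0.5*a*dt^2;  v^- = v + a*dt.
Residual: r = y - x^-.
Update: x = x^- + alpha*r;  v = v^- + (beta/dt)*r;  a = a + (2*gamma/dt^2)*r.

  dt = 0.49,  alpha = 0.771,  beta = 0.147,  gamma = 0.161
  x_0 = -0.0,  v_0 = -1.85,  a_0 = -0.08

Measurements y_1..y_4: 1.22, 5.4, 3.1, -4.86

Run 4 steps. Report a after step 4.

step 1: x_pred=-0.9161  r=2.1361  x^+=0.7308  v^+=-1.2484  a^+=2.7847
step 2: x_pred=0.4534  r=4.9466  x^+=4.2672  v^+=1.6001  a^+=9.4186
step 3: x_pred=6.1820  r=-3.0820  x^+=3.8058  v^+=5.2906  a^+=5.2853
step 4: x_pred=7.0327  r=-11.8927  x^+=-2.1366  v^+=4.3126  a^+=-10.6641

a_post = -10.6641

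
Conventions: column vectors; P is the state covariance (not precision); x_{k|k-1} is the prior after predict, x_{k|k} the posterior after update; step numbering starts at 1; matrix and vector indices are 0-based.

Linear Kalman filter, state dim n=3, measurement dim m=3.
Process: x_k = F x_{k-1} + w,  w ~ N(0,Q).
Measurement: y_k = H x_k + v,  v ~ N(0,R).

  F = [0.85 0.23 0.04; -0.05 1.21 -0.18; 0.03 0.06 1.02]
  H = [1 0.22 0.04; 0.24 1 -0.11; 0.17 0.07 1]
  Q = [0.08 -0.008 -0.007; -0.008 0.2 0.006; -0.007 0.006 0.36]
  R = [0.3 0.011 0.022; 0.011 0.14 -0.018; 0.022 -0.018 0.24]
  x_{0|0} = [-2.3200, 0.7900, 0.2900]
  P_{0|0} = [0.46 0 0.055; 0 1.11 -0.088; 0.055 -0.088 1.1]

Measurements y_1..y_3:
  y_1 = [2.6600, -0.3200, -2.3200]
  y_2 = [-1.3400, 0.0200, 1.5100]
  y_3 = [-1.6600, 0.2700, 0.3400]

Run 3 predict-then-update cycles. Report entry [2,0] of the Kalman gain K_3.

K[2,0] = -0.0583

step 1: x^-=[-1.7787, 1.0197, 0.2736]  P^-=[0.4749 0.2643 0.0918; 0.2643 1.9013 -0.2268; 0.0918 -0.2268 1.5014]  S=[0.9890 0.8021 0.2624; 0.8021 2.2587 -0.1861; 0.2624 -0.1861 1.7702]  K=[0.5673 -0.0368 0.0200; -0.0850 0.9178 0.0815; -0.0652 -0.0706 0.8503]  nu=[4.2034, -0.8827, -2.3626]  x^+=[0.5910, -0.3401, -1.9470]  P^+=[0.1802 -0.0436 -0.0096; -0.0436 0.1364 -0.0010; -0.0096 -0.0010 0.2056]
step 2: x^-=[0.3463, -0.0906, -1.9886]  P^-=[0.2000 -0.0220 -0.0033; -0.0220 0.4124 -0.0242; -0.0033 -0.0242 0.5737]  S=[0.5105 0.1240 0.0743; 0.1240 0.5658 -0.0729; 0.0743 -0.0729 0.8165]  K=[0.3922 -0.0398 -0.0035; -0.0593 0.7467 0.0732; -0.0612 -0.0520 0.7008]  nu=[-1.5868, -0.1913, 3.4461]  x^+=[-0.2804, 0.1129, 0.5335]  P^+=[0.1247 -0.0323 -0.0104; -0.0323 0.1104 0.0006; -0.0104 0.0006 0.1695]
step 3: x^-=[-0.1910, 0.0547, 0.5426]  P^-=[0.1629 -0.0150 -0.0062; -0.0150 0.3709 -0.0171; -0.0062 -0.0171 0.5362]  S=[0.4743 0.1139 0.0652; 0.1139 0.5236 -0.0655; 0.0652 -0.0655 0.7779]  K=[0.3433 -0.0280 -0.0048; -0.0449 0.7238 0.0728; -0.0583 -0.0495 0.6871]  nu=[-1.5027, 0.3209, -0.1739]  x^+=[-0.7150, 0.3417, 0.4948]  P^+=[0.1090 -0.0273 -0.0097; -0.0273 0.1062 0.0007; -0.0097 0.0007 0.1661]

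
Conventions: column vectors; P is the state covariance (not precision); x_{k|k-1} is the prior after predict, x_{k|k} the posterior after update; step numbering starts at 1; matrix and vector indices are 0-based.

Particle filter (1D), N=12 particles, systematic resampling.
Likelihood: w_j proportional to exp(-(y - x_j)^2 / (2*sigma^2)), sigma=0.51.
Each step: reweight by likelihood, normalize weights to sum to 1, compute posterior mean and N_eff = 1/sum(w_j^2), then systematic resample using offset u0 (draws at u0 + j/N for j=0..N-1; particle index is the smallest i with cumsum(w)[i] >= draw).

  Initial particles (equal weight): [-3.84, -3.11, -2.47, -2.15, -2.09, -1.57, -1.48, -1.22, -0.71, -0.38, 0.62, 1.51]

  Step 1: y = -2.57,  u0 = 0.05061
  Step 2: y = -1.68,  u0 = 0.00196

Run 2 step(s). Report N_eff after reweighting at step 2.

step 1: w=[0.0139, 0.1767, 0.3036, 0.2205, 0.1987, 0.0453, 0.0315, 0.0093, 0.0004, 0.0000, 0.0000, 0.0000]  mean=-2.3717  Neff=4.6548  idx=[1, 1, 2, 2, 2, 2, 3, 3, 4, 4, 4, 6]
step 2: w=[0.0035, 0.0035, 0.0533, 0.0533, 0.0533, 0.0533, 0.1158, 0.1158, 0.1281, 0.1281, 0.1281, 0.1639]  mean=-2.0921  Neff=8.7489  idx=[0, 3, 5, 6, 6, 7, 8, 9, 9, 10, 10, 11]

N_eff = 8.7489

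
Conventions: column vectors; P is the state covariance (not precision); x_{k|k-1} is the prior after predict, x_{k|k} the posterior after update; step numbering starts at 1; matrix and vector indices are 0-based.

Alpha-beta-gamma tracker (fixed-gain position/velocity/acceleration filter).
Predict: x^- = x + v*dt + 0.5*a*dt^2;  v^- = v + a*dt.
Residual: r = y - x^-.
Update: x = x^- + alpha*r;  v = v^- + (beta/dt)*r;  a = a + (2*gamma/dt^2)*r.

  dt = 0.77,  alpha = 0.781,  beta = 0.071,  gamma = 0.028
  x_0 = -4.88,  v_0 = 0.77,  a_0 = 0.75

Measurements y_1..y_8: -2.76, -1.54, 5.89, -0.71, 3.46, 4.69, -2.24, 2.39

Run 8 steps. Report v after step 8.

step 1: x_pred=-4.0648  r=1.3048  x^+=-3.0457  v^+=1.4678  a^+=0.8732
step 2: x_pred=-1.6567  r=0.1167  x^+=-1.5655  v^+=2.1510  a^+=0.8843
step 3: x_pred=0.3528  r=5.5372  x^+=4.6774  v^+=3.3424  a^+=1.4072
step 4: x_pred=7.6682  r=-8.3782  x^+=1.1248  v^+=3.6534  a^+=0.6159
step 5: x_pred=4.1206  r=-0.6606  x^+=3.6047  v^+=4.0668  a^+=0.5535
step 6: x_pred=6.9002  r=-2.2102  x^+=5.1740  v^+=4.2892  a^+=0.3448
step 7: x_pred=8.5789  r=-10.8189  x^+=0.1293  v^+=3.5571  a^+=-0.6771
step 8: x_pred=2.6676  r=-0.2776  x^+=2.4508  v^+=3.0101  a^+=-0.7033

v_post = 3.0101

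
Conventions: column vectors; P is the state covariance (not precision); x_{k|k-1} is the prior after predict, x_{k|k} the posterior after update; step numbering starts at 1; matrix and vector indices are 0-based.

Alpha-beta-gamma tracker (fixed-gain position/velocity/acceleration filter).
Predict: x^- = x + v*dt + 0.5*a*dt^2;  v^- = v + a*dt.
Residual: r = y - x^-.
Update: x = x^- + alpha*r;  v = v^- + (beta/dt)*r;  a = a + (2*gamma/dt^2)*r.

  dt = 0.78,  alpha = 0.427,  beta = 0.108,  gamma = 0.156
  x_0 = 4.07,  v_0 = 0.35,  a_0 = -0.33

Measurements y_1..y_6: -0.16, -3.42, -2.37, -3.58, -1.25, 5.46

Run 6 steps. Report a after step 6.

a_post = 15.4146

step 1: x_pred=4.2426  r=-4.4026  x^+=2.3627  v^+=-0.5170  a^+=-2.5878
step 2: x_pred=1.1722  r=-4.5922  x^+=-0.7886  v^+=-3.1713  a^+=-4.9428
step 3: x_pred=-4.7658  r=2.3958  x^+=-3.7428  v^+=-6.6949  a^+=-3.7141
step 4: x_pred=-10.0947  r=6.5147  x^+=-7.3129  v^+=-8.6899  a^+=-0.3733
step 5: x_pred=-14.2046  r=12.9546  x^+=-8.6730  v^+=-7.1873  a^+=6.2701
step 6: x_pred=-12.3717  r=17.8317  x^+=-4.7576  v^+=0.1724  a^+=15.4146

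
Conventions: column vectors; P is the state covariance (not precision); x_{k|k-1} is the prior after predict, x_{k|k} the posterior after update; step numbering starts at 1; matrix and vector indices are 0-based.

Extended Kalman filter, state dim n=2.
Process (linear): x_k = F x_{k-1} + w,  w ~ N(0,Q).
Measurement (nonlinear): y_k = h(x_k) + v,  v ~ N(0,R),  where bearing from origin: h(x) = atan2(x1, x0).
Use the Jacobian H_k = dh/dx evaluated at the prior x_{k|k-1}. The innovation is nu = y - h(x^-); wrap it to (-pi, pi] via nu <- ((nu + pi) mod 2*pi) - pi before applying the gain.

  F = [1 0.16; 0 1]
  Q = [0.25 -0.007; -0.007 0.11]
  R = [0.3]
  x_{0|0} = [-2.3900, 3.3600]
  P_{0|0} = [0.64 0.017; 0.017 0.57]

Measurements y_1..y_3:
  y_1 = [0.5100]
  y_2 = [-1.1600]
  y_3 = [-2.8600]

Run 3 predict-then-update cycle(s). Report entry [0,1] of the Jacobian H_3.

step 1: x^-=[-1.8524, 3.3600]  P^-=[0.9100 0.1012; 0.1012 0.6800]  H_jac=[-0.2282 -0.1258]  S=[0.3640]  K=[-0.6056; -0.2985]  nu=[-1.5646]  x^+=[-0.9048, 3.8271]  P^+=[0.7765 0.0354; 0.0354 0.6476]
step 2: x^-=[-0.2925, 3.8271]  P^-=[1.0544 0.1320; 0.1320 0.7576]  H_jac=[-0.2598 -0.0199]  S=[0.3728]  K=[-0.7417; -0.1323]  nu=[-2.8071]  x^+=[1.7897, 4.1985]  P^+=[0.8493 0.0954; 0.0954 0.7510]
step 3: x^-=[2.4614, 4.1985]  P^-=[1.1491 0.2086; 0.2086 0.8610]  H_jac=[-0.1773 0.1039]  S=[0.3377]  K=[-0.5389; 0.1555]  nu=[2.3826]  x^+=[1.1774, 4.5690]  P^+=[1.0510 0.2369; 0.2369 0.8529]

H_jac[0,1] = 0.1039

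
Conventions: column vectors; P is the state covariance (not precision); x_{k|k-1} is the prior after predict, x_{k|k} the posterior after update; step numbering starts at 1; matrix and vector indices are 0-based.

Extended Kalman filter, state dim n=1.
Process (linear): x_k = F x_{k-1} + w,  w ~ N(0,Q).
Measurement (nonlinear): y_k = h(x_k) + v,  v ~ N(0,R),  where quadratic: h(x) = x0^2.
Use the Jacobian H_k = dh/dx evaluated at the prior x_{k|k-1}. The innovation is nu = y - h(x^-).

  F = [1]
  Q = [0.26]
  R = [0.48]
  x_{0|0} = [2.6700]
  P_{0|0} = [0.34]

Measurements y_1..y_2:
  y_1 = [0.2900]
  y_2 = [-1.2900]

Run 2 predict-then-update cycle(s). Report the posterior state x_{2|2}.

step 1: x^-=[2.6700]  P^-=[0.6000]  H_jac=[5.3400]  S=[17.5894]  K=[0.1822]  nu=[-6.8389]  x^+=[1.4243]  P^+=[0.0164]
step 2: x^-=[1.4243]  P^-=[0.2764]  H_jac=[2.8485]  S=[2.7225]  K=[0.2892]  nu=[-3.3185]  x^+=[0.4647]  P^+=[0.0487]

x_post = [0.4647]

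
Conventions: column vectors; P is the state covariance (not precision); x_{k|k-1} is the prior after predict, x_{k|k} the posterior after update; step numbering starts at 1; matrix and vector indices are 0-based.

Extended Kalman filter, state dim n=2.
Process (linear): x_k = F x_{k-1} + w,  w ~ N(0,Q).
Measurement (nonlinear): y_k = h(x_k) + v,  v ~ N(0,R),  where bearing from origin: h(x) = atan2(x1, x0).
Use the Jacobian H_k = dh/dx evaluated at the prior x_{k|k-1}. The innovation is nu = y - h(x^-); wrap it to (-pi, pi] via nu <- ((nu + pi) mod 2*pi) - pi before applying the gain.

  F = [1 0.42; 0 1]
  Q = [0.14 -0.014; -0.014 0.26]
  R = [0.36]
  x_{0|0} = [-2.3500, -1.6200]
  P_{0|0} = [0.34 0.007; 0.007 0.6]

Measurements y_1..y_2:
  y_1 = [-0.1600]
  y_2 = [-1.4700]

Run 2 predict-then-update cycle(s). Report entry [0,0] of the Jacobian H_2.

H_jac[0,0] = 0.1138

step 1: x^-=[-3.0304, -1.6200]  P^-=[0.5917 0.2450; 0.2450 0.8600]  H_jac=[0.1372 -0.2566]  S=[0.4105]  K=[0.0446; -0.4558]  nu=[2.4907]  x^+=[-2.9193, -2.7551]  P^+=[0.5909 0.2533; 0.2533 0.7747]
step 2: x^-=[-4.0765, -2.7551]  P^-=[1.0804 0.5647; 0.5647 1.0347]  H_jac=[0.1138 -0.1684]  S=[0.3817]  K=[0.0730; -0.2881]  nu=[1.0773]  x^+=[-3.9979, -3.0655]  P^+=[1.0783 0.5728; 0.5728 1.0030]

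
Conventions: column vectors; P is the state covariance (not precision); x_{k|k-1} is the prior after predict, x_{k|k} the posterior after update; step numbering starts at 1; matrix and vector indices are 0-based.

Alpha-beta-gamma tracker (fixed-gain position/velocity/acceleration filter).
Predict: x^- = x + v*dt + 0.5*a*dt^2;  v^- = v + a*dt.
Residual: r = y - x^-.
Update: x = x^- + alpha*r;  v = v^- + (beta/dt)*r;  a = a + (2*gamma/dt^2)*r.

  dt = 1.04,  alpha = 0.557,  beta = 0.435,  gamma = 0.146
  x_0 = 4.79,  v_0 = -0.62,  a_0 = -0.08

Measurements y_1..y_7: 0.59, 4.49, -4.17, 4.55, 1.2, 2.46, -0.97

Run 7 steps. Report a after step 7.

step 1: x_pred=4.1019  r=-3.5119  x^+=2.1458  v^+=-2.1721  a^+=-1.0281
step 2: x_pred=-0.6692  r=5.1592  x^+=2.2045  v^+=-1.0834  a^+=0.3647
step 3: x_pred=1.2749  r=-5.4449  x^+=-1.7579  v^+=-2.9816  a^+=-1.1052
step 4: x_pred=-5.4564  r=10.0064  x^+=0.1171  v^+=0.0544  a^+=1.5962
step 5: x_pred=1.0369  r=0.1631  x^+=1.1277  v^+=1.7826  a^+=1.6402
step 6: x_pred=3.8687  r=-1.4087  x^+=3.0841  v^+=2.8992  a^+=1.2599
step 7: x_pred=6.7806  r=-7.7506  x^+=2.4635  v^+=0.9677  a^+=-0.8325

a_post = -0.8325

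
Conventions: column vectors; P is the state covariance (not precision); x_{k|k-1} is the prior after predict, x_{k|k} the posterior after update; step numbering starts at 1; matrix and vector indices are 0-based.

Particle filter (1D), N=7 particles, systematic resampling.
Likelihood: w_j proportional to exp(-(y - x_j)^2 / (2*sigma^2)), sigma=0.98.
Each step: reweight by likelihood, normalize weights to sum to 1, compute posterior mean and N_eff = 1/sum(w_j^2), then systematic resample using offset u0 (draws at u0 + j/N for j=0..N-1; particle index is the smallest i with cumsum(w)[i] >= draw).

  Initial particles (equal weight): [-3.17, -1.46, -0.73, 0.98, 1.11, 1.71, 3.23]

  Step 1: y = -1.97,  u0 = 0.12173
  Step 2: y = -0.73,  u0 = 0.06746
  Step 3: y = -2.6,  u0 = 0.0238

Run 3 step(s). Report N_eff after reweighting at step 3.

step 1: w=[0.2605, 0.4815, 0.2476, 0.0059, 0.0039, 0.0005, 0.0000]  mean=-1.6986  Neff=2.7695  idx=[0, 1, 1, 1, 1, 2, 2]
step 2: w=[0.0089, 0.1493, 0.1493, 0.1493, 0.1493, 0.1970, 0.1970]  mean=-1.1876  Neff=5.9939  idx=[1, 2, 3, 4, 5, 5, 6]
step 3: w=[0.2018, 0.2018, 0.2018, 0.2018, 0.0643, 0.0643, 0.0643]  mean=-1.3192  Neff=5.7054  idx=[0, 0, 1, 2, 2, 3, 5]

N_eff = 5.7054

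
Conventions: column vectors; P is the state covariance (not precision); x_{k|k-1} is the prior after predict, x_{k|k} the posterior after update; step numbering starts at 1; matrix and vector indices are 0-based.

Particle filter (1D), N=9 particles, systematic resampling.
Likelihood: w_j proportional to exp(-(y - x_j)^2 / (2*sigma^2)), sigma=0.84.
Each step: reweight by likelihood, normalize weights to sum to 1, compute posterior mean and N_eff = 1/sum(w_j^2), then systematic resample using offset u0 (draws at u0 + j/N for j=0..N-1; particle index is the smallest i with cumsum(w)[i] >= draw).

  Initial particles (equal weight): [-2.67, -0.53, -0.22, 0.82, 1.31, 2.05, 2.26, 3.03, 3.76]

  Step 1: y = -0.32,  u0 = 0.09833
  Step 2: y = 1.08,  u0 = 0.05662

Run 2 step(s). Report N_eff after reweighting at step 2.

step 1: w=[0.0078, 0.3785, 0.3878, 0.1555, 0.0594, 0.0073, 0.0035, 0.0001, 0.0000]  mean=-0.0781  Neff=3.1102  idx=[1, 1, 1, 2, 2, 2, 2, 3, 4]
step 2: w=[0.0442, 0.0442, 0.0442, 0.0838, 0.0838, 0.0838, 0.0838, 0.2646, 0.2674]  mean=0.4232  Neff=5.6979  idx=[1, 3, 4, 6, 7, 7, 7, 8, 8]

N_eff = 5.6979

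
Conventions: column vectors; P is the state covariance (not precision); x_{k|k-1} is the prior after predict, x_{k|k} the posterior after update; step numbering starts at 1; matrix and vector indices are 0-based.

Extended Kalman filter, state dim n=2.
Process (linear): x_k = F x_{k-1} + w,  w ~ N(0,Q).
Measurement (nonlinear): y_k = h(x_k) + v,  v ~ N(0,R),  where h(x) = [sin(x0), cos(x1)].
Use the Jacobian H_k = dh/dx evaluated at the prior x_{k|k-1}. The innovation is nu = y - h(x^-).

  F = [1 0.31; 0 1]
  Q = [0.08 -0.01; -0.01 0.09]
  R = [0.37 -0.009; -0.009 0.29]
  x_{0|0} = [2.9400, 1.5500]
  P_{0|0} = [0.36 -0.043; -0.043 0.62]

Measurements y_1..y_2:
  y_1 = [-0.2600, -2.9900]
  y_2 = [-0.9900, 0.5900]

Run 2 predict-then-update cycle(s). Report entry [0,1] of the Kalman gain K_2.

step 1: x^-=[3.4205, 1.5500]  P^-=[0.4729 0.1392; 0.1392 0.7100]  H_jac=[-0.9614 0.0000; 0.0000 -0.9998]  S=[0.8071 0.1248; 0.1248 0.9997]  K=[-0.5525 -0.0702; -0.0571 -0.7029]  nu=[0.0153, -3.0108]  x^+=[3.6235, 3.6655]  P^+=[0.2120 0.0154; 0.0154 0.2034]
step 2: x^-=[4.7599, 3.6655]  P^-=[0.3211 0.0685; 0.0685 0.2934]  H_jac=[0.0475 0.0000; 0.0000 0.5003]  S=[0.3707 -0.0074; -0.0074 0.3634]  K=[0.0430 0.0951; 0.0168 0.4042]  nu=[0.0089, 1.4559]  x^+=[4.8987, 4.2541]  P^+=[0.3172 0.0544; 0.0544 0.2340]

K[0,1] = 0.0951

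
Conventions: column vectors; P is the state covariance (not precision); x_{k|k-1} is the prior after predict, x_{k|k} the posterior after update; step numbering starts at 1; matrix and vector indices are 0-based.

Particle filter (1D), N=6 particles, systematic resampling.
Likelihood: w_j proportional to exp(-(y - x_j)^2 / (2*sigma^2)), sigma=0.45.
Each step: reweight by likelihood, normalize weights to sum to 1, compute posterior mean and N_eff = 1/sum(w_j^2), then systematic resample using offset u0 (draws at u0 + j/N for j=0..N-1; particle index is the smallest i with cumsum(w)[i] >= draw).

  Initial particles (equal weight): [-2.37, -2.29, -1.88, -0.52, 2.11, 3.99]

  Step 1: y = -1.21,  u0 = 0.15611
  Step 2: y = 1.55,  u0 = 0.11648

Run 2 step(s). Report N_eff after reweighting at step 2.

step 1: w=[0.0493, 0.0768, 0.4516, 0.4223, 0.0000, 0.0000]  mean=-1.3614  Neff=2.5603  idx=[2, 2, 2, 3, 3, 3]
step 2: w=[0.0000, 0.0000, 0.0000, 0.3333, 0.3333, 0.3333]  mean=-0.5200  Neff=3.0000  idx=[3, 3, 4, 4, 5, 5]

N_eff = 3.0000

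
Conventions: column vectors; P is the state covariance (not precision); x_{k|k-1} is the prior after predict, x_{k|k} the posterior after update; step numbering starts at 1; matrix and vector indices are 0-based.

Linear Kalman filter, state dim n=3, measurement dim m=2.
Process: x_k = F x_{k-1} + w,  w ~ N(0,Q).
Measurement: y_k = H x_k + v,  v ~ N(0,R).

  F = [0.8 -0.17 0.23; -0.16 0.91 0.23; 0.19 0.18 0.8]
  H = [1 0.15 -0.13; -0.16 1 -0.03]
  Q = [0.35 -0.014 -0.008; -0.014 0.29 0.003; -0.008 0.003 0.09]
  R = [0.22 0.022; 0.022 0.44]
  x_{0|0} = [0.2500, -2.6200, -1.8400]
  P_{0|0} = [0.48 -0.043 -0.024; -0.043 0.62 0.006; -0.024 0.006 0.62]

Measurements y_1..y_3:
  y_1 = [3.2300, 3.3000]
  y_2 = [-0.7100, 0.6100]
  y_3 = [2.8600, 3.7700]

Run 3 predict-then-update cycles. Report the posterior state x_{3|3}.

x_post = [1.5205, 2.5312, 0.8646]

step 1: x^-=[0.2222, -2.8474, -1.8961]  P^-=[0.7103 -0.1735 0.1383; -0.1735 0.8653 0.2045; 0.1383 0.2045 0.5157]  S=[0.8625 -0.1580; -0.1580 1.3685]  K=[0.7494 -0.1264; 0.0380 0.6525; 0.1435 0.1385]  nu=[3.1884, 6.1261]  x^+=[1.8374, 1.2708, -0.5899]  P^+=[0.1742 -0.0088 0.0830; -0.0088 0.2893 0.0917; 0.0830 0.0917 0.4780]
step 2: x^-=[1.1182, 0.7268, 0.1060]  P^-=[0.5209 -0.0345 0.1447; -0.0345 0.5941 0.1953; 0.1447 0.1953 0.4626]  S=[0.7065 -0.0317; -0.0317 1.0486]  K=[0.6991 -0.0954; 0.0668 0.5683; 0.1681 0.1561]  nu=[-1.9234, 0.0653]  x^+=[-0.2326, 0.6353, -0.2072]  P^+=[0.1619 0.0017 0.0802; 0.0017 0.2547 0.0978; 0.0802 0.0978 0.4188]
step 3: x^-=[-0.3418, 0.5677, -0.0956]  P^-=[0.5045 -0.0222 0.1316; -0.0222 0.5618 0.1856; 0.1316 0.1856 0.4248]  S=[0.6962 -0.0207; -0.0207 1.0123]  K=[0.6926 -0.0915; 0.0709 0.5544; 0.1543 0.1531]  nu=[3.1042, 3.1447]  x^+=[1.5205, 2.5312, 0.8646]  P^+=[0.1595 0.0027 0.0733; 0.0027 0.2487 0.0940; 0.0733 0.0940 0.3854]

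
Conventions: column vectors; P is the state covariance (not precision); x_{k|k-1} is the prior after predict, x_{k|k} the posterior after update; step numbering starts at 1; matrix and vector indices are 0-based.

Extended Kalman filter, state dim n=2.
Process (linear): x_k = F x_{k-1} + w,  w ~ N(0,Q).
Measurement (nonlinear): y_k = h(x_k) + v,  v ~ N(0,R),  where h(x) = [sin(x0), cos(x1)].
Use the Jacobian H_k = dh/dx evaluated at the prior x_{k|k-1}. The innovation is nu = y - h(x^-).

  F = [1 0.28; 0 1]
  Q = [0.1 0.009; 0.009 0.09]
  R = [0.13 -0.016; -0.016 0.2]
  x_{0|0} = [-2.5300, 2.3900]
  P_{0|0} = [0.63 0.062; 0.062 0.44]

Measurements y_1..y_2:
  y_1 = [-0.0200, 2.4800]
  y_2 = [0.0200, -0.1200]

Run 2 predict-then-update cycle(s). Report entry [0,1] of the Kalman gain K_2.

K[0,1] = -0.0224

step 1: x^-=[-1.8608, 2.3900]  P^-=[0.7992 0.1942; 0.1942 0.5300]  H_jac=[-0.2860 0.0000; 0.0000 -0.6828]  S=[0.1954 0.0219; 0.0219 0.4471]  K=[-1.1429 -0.2406; -0.1945 -0.7999]  nu=[0.9382, 3.2106]  x^+=[-3.7054, -0.3606]  P^+=[0.5061 0.0437; 0.0437 0.2297]
step 2: x^-=[-3.8064, -0.3606]  P^-=[0.6486 0.1170; 0.1170 0.3197]  H_jac=[-0.7870 0.0000; 0.0000 0.3528]  S=[0.5318 -0.0485; -0.0485 0.2398]  K=[-0.9620 -0.0224; -0.1327 0.4436]  nu=[-0.5969, -1.0557]  x^+=[-3.2086, -0.7497]  P^+=[0.1584 0.0309; 0.0309 0.2575]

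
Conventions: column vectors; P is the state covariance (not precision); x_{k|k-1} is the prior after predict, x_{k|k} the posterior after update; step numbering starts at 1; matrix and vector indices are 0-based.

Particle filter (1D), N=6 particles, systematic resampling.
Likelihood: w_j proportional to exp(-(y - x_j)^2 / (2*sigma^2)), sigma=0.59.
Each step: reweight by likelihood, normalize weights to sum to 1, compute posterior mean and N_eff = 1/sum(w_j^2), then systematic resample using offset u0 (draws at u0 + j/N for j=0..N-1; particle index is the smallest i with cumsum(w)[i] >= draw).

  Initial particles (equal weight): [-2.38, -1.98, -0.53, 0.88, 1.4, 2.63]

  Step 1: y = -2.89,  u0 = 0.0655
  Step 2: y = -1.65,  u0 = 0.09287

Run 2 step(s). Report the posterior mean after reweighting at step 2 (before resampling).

step 1: w=[0.6931, 0.3065, 0.0003, 0.0000, 0.0000, 0.0000]  mean=-2.2568  Neff=1.7410  idx=[0, 0, 0, 0, 1, 1]
step 2: w=[0.1303, 0.1303, 0.1303, 0.1303, 0.2395, 0.2395]  mean=-2.1884  Neff=5.4772  idx=[0, 1, 3, 4, 4, 5]

post_mean = -2.1884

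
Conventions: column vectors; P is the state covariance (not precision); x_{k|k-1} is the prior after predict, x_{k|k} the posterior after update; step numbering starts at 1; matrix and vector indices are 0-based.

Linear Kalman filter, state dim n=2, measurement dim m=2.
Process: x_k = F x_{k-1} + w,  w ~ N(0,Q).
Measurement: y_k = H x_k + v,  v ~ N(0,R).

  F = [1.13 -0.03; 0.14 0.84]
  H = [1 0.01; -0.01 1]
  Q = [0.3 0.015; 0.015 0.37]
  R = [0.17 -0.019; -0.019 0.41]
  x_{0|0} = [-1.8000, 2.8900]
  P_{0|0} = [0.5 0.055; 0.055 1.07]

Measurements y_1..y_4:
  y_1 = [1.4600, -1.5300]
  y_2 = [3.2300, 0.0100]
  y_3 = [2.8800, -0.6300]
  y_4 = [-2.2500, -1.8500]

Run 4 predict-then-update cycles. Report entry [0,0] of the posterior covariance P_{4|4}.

step 1: x^-=[-2.1207, 2.1756]  P^-=[0.9357 0.1191; 0.1191 1.1477]  S=[1.1082 0.1022; 0.1022 1.5554]  K=[0.8440 0.0151; 0.0502 0.7338]  nu=[3.5589, -3.7268]  x^+=[0.8269, -0.3807]  P^+=[0.1433 -0.0084; -0.0084 0.2998]
step 2: x^-=[0.9458, -0.2040]  P^-=[0.4838 0.0222; 0.0222 0.5824]  S=[0.6543 0.0041; 0.0041 0.9920]  K=[0.7397 0.0144; 0.0391 0.5867]  nu=[2.2862, 0.2235]  x^+=[2.6401, 0.0164]  P^+=[0.1255 -0.0069; -0.0069 0.2397]
step 3: x^-=[2.9828, 0.3834]  P^-=[0.4610 0.0223; 0.0223 0.5400]  S=[0.6315 0.0041; 0.0041 0.9496]  K=[0.7303 0.0155; 0.0402 0.5683]  nu=[-0.1066, -0.9835]  x^+=[2.8897, -0.1798]  P^+=[0.1239 -0.0063; -0.0063 0.2322]
step 4: x^-=[3.2707, 0.2535]  P^-=[0.4589 0.0228; 0.0228 0.5348]  S=[0.6294 0.0046; 0.0046 0.9443]  K=[0.7293 0.0158; 0.0406 0.5658]  nu=[-5.5233, -2.0708]  x^+=[-0.7902, -1.1427]  P^+=[0.1237 -0.0062; -0.0062 0.2312]

P_post[0,0] = 0.1237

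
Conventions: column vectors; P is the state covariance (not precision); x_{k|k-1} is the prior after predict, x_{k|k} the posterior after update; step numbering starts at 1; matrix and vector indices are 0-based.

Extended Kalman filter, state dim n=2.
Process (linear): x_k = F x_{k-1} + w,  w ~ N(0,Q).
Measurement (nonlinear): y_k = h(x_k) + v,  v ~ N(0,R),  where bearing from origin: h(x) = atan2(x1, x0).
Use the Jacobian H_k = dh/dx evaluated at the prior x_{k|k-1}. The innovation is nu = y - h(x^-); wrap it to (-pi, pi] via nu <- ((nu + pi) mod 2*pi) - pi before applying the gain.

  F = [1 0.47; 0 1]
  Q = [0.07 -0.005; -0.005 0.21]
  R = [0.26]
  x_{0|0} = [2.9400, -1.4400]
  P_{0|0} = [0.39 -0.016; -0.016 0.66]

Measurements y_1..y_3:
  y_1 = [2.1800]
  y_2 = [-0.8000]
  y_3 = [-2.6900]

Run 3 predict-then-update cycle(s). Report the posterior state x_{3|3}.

step 1: x^-=[2.2632, -1.4400]  P^-=[0.5908 0.2892; 0.2892 0.8700]  H_jac=[0.2001 0.3145]  S=[0.4061]  K=[0.5151; 0.8163]  nu=[2.7467]  x^+=[3.6779, 0.8020]  P^+=[0.4830 0.1185; 0.1185 0.5994]
step 2: x^-=[4.0548, 0.8020]  P^-=[0.7968 0.3952; 0.3952 0.8094]  H_jac=[-0.0469 0.2373]  S=[0.2985]  K=[0.1889; 0.5813]  nu=[-0.9953]  x^+=[3.8669, 0.2234]  P^+=[0.7861 0.3624; 0.3624 0.7085]
step 3: x^-=[3.9719, 0.2234]  P^-=[1.3533 0.6904; 0.6904 0.9185]  H_jac=[-0.0141 0.2510]  S=[0.3132]  K=[0.4922; 0.7048]  nu=[-2.7462]  x^+=[2.6203, -1.7122]  P^+=[1.2774 0.5817; 0.5817 0.7629]

x_post = [2.6203, -1.7122]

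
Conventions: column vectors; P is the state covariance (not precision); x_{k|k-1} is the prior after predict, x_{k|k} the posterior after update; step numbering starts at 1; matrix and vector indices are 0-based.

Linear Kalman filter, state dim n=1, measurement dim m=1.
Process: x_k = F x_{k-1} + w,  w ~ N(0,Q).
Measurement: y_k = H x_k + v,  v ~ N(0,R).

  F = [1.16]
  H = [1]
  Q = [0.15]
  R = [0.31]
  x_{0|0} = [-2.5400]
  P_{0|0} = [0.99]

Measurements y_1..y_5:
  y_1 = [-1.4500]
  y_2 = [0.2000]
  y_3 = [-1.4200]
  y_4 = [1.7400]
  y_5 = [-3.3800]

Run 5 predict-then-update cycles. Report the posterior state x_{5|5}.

x_post = [-1.6651]

step 1: x^-=[-2.9464]  P^-=[1.4821]  S=[1.7921]  K=[0.8270]  nu=[1.4964]  x^+=[-1.7088]  P^+=[0.2564]
step 2: x^-=[-1.9823]  P^-=[0.4950]  S=[0.8050]  K=[0.6149]  nu=[2.1823]  x^+=[-0.6404]  P^+=[0.1906]
step 3: x^-=[-0.7429]  P^-=[0.4065]  S=[0.7165]  K=[0.5673]  nu=[-0.6771]  x^+=[-1.1270]  P^+=[0.1759]
step 4: x^-=[-1.3073]  P^-=[0.3867]  S=[0.6967]  K=[0.5550]  nu=[3.0473]  x^+=[0.3840]  P^+=[0.1721]
step 5: x^-=[0.4454]  P^-=[0.3815]  S=[0.6915]  K=[0.5517]  nu=[-3.8254]  x^+=[-1.6651]  P^+=[0.1710]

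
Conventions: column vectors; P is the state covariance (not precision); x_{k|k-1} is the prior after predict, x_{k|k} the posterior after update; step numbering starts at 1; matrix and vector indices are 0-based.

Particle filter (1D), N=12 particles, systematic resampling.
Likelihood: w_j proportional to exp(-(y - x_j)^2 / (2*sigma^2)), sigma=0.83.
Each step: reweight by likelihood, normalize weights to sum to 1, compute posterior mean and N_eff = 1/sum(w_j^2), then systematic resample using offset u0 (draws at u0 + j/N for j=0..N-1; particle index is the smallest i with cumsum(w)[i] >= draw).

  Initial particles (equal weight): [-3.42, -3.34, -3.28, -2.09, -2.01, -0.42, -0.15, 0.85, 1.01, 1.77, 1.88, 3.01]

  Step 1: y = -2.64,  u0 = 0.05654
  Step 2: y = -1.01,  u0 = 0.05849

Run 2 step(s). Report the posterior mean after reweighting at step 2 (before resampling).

step 1: w=[0.1748, 0.1905, 0.2019, 0.2183, 0.2038, 0.0076, 0.0030, 0.0000, 0.0000, 0.0000, 0.0000, 0.0000]  mean=-2.7659  Neff=5.0794  idx=[0, 0, 1, 1, 2, 2, 2, 3, 3, 4, 4, 4]
step 2: w=[0.0060, 0.0060, 0.0079, 0.0079, 0.0097, 0.0097, 0.0097, 0.1751, 0.1751, 0.1976, 0.1976, 0.1976]  mean=-2.1131  Neff=5.5889  idx=[7, 7, 7, 8, 8, 9, 9, 10, 10, 11, 11, 11]

post_mean = -2.1131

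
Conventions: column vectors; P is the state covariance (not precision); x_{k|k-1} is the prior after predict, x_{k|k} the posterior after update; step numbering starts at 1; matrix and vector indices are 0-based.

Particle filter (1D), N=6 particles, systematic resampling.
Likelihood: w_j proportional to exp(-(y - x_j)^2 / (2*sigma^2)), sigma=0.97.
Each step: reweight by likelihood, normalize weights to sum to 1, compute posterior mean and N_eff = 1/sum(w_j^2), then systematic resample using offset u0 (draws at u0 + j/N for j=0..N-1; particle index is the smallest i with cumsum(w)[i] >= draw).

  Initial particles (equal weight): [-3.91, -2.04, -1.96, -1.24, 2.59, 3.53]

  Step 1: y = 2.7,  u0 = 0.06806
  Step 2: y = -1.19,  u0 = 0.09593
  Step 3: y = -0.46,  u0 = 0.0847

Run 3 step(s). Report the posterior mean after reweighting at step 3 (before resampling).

post_mean = 2.5900

step 1: w=[0.0000, 0.0000, 0.0000, 0.0002, 0.5889, 0.4110]  mean=2.9757  Neff=1.9393  idx=[4, 4, 4, 4, 5, 5]
step 2: w=[0.2482, 0.2482, 0.2482, 0.2482, 0.0036, 0.0036]  mean=2.5967  Neff=4.0571  idx=[0, 1, 1, 2, 3, 3]
step 3: w=[0.1667, 0.1667, 0.1667, 0.1667, 0.1667, 0.1667]  mean=2.5900  Neff=6.0000  idx=[0, 1, 2, 3, 4, 5]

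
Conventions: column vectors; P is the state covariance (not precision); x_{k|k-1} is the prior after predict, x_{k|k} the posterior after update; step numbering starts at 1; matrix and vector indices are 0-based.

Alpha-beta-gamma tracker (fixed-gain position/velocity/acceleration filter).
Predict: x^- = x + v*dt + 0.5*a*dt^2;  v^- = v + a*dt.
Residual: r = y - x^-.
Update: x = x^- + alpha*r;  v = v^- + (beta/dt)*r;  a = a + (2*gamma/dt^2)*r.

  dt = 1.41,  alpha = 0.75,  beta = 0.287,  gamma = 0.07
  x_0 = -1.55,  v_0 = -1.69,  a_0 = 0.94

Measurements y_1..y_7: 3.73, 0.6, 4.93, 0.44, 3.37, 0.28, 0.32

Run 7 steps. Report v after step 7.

step 1: x_pred=-2.9985  r=6.7285  x^+=2.0479  v^+=1.0050  a^+=1.4138
step 2: x_pred=4.8703  r=-4.2703  x^+=1.6676  v^+=2.1292  a^+=1.1131
step 3: x_pred=5.7763  r=-0.8463  x^+=5.1416  v^+=3.5265  a^+=1.0535
step 4: x_pred=11.1611  r=-10.7211  x^+=3.1203  v^+=2.8297  a^+=0.2985
step 5: x_pred=7.4069  r=-4.0369  x^+=4.3792  v^+=2.4289  a^+=0.0143
step 6: x_pred=7.8182  r=-7.5382  x^+=2.1645  v^+=0.9147  a^+=-0.5166
step 7: x_pred=2.9407  r=-2.6207  x^+=0.9752  v^+=-0.3471  a^+=-0.7011

v_post = -0.3471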